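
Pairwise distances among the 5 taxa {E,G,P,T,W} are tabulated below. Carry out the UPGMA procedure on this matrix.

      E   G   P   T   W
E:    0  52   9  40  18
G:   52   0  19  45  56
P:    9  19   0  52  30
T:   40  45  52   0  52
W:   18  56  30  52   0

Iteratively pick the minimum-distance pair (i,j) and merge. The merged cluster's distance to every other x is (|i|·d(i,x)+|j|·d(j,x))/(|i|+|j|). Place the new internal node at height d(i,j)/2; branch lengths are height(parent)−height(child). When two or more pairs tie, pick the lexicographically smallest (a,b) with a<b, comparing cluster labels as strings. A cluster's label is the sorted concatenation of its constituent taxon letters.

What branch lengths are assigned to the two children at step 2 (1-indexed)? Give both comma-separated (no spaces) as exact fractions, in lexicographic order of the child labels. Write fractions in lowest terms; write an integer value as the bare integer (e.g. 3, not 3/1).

step 1: merge (E,P) at d=9; branch lengths E→9/2, P→9/2; new cluster EP
  updated: d(EP,G)=71/2, d(EP,T)=46, d(EP,W)=24
step 2: merge (EP,W) at d=24; branch lengths EP→15/2, W→12; new cluster EPW
  updated: d(EPW,G)=127/3, d(EPW,T)=48
step 3: merge (EPW,G) at d=127/3; branch lengths EPW→55/6, G→127/6; new cluster EGPW
  updated: d(EGPW,T)=189/4
step 4: merge (EGPW,T) at d=189/4; branch lengths EGPW→59/24, T→189/8; new cluster EGPTW
final tree: ((((E:9/2,P:9/2):15/2,W:12):55/6,G:127/6):59/24,T:189/8)
total length: 1019/12

15/2,12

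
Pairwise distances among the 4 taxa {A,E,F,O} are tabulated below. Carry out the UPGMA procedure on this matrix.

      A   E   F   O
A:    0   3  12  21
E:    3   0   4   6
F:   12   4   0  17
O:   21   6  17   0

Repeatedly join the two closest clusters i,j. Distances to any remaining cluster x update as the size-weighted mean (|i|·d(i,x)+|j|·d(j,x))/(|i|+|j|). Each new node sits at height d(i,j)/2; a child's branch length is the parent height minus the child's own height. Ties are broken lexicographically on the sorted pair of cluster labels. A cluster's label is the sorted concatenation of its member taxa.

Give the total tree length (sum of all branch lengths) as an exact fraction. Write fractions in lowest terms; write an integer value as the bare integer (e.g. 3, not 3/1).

121/6

1. join A+E (d=3) ⇒ AE; edges |A|=3/2, |E|=3/2
  updated: d(AE,F)=8, d(AE,O)=27/2
2. join AE+F (d=8) ⇒ AEF; edges |AE|=5/2, |F|=4
  updated: d(AEF,O)=44/3
3. join AEF+O (d=44/3) ⇒ AEFO; edges |AEF|=10/3, |O|=22/3
final tree: (((A:3/2,E:3/2):5/2,F:4):10/3,O:22/3)
total length: 121/6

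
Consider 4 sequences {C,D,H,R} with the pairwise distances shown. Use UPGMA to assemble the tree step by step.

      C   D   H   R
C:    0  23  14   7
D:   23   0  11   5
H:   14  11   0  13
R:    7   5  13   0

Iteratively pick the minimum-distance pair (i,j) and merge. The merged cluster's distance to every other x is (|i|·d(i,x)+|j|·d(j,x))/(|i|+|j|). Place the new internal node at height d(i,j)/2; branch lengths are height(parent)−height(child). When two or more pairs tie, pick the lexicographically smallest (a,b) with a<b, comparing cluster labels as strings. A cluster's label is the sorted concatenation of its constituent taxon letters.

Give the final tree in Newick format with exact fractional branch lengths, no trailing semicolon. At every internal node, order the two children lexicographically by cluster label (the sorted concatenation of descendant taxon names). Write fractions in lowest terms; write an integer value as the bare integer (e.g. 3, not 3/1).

step 1: merge (D,R) at d=5; branch lengths D→5/2, R→5/2; new cluster DR
  updated: d(C,DR)=15, d(DR,H)=12
step 2: merge (DR,H) at d=12; branch lengths DR→7/2, H→6; new cluster DHR
  updated: d(C,DHR)=44/3
step 3: merge (C,DHR) at d=44/3; branch lengths C→22/3, DHR→4/3; new cluster CDHR
final tree: (C:22/3,((D:5/2,R:5/2):7/2,H:6):4/3)
total length: 139/6

(C:22/3,((D:5/2,R:5/2):7/2,H:6):4/3)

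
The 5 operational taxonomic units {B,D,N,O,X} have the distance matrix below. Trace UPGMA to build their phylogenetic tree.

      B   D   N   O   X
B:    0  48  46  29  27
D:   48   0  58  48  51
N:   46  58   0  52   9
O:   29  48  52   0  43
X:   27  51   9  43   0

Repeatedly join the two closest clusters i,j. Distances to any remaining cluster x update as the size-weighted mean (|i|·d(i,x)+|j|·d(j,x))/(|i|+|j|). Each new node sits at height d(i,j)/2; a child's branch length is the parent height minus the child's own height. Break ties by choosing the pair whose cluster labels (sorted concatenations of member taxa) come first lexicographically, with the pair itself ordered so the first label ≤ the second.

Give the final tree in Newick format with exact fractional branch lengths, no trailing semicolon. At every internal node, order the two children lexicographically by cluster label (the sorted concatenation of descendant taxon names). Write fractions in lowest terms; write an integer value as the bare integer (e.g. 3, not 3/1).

(((B:29/2,O:29/2):13/2,(N:9/2,X:9/2):33/2):37/8,D:205/8)

iteration 1: select N,X (d=9); attach at lengths (9/2, 9/2); label the merged cluster NX
  updated: d(B,NX)=73/2, d(D,NX)=109/2, d(NX,O)=95/2
iteration 2: select B,O (d=29); attach at lengths (29/2, 29/2); label the merged cluster BO
  updated: d(BO,D)=48, d(BO,NX)=42
iteration 3: select BO,NX (d=42); attach at lengths (13/2, 33/2); label the merged cluster BNOX
  updated: d(BNOX,D)=205/4
iteration 4: select BNOX,D (d=205/4); attach at lengths (37/8, 205/8); label the merged cluster BDNOX
final tree: (((B:29/2,O:29/2):13/2,(N:9/2,X:9/2):33/2):37/8,D:205/8)
total length: 365/4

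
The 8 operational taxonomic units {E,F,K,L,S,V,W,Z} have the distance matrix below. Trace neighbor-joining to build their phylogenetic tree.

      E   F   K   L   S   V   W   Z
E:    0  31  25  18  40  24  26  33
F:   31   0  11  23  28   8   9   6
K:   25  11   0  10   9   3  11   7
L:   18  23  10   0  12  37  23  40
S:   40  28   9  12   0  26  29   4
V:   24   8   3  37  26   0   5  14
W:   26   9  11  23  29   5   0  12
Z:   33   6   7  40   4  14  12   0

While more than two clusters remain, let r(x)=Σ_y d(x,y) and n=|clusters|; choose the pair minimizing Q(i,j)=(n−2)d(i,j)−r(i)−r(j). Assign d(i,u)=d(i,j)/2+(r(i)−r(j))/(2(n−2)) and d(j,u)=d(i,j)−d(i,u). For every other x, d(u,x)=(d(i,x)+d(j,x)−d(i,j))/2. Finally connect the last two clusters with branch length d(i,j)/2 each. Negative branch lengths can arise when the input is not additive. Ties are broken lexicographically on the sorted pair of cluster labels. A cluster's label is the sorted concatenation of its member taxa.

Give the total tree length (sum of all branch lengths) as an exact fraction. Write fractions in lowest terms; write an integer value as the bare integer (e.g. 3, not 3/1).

1. join E+L (d=18, Q=-252) ⇒ EL; edges |E|=71/6, |L|=37/6
  updated: d(EL,F)=18, d(EL,K)=17/2, d(EL,S)=17, d(EL,V)=43/2, d(EL,W)=31/2, d(EL,Z)=55/2
2. join S+Z (d=4, Q=-327/2) ⇒ SZ; edges |S|=25/4, |Z|=-9/4
  updated: d(EL,SZ)=81/4, d(F,SZ)=15, d(K,SZ)=6, d(SZ,V)=18, d(SZ,W)=37/2
3. join V+W (d=5, Q=-189/2) ⇒ VW; edges |V|=33/16, |W|=47/16
  updated: d(EL,VW)=16, d(F,VW)=6, d(K,VW)=9/2, d(SZ,VW)=63/4
4. join F+VW (d=6, Q=-297/4) ⇒ FVW; edges |F|=103/24, |VW|=41/24
  updated: d(EL,FVW)=14, d(FVW,K)=19/4, d(FVW,SZ)=99/8
5. join EL+FVW (d=14, Q=-367/8) ⇒ EFLVW; edges |EL|=317/32, |FVW|=131/32
  updated: d(EFLVW,K)=-3/8, d(EFLVW,SZ)=149/16
6. join EFLVW+K (d=-3/8, Q=-239/16) ⇒ EFKLVW; edges |EFLVW|=47/32, |K|=-59/32
  updated: d(EFKLVW,SZ)=251/32
7. join EFKLVW+SZ (d=251/32) ⇒ EFKLSVWZ; edges |EFKLVW|=251/64, |SZ|=251/64
final tree: ((((E:71/6,L:37/6):317/32,(F:103/24,(V:33/16,W:47/16):41/24):131/32):47/32,K:-59/32):251/64,(S:25/4,Z:-9/4):251/64)
total length: 1743/32

1743/32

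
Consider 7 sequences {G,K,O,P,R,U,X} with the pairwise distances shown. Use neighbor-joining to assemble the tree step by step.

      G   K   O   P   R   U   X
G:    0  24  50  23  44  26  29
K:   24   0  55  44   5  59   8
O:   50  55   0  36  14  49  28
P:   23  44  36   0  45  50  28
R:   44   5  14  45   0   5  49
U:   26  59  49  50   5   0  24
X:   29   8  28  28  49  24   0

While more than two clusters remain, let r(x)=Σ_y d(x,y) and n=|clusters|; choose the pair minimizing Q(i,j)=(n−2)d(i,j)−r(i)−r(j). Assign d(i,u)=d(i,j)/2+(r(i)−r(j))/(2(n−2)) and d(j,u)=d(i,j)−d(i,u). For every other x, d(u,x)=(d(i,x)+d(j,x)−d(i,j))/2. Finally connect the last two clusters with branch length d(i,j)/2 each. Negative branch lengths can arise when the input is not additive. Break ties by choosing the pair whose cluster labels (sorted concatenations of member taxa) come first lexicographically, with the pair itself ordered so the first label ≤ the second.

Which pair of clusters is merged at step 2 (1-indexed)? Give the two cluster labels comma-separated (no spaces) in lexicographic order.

K,X

1. join R+U (d=5, Q=-350) ⇒ RU; edges |R|=-13/5, |U|=38/5
  updated: d(G,RU)=65/2, d(K,RU)=59/2, d(O,RU)=29, d(P,RU)=45, d(RU,X)=34
2. join K+X (d=8, Q=-511/2) ⇒ KX; edges |K|=131/16, |X|=-3/16
  updated: d(G,KX)=45/2, d(KX,O)=75/2, d(KX,P)=32, d(KX,RU)=111/4
3. join O+RU (d=29, Q=-799/4) ⇒ ORU; edges |O|=421/24, |RU|=275/24
  updated: d(G,ORU)=107/4, d(KX,ORU)=145/8, d(ORU,P)=26
4. join G+P (d=23, Q=-429/4) ⇒ GP; edges |G|=149/16, |P|=219/16
  updated: d(GP,KX)=63/4, d(GP,ORU)=119/8
5. join GP+KX (d=63/4, Q=-195/4) ⇒ GKPX; edges |GP|=25/4, |KX|=19/2
  updated: d(GKPX,ORU)=69/8
6. join GKPX+ORU (d=69/8) ⇒ GKOPRUX; edges |GKPX|=69/16, |ORU|=69/16
final tree: (((G:149/16,P:219/16):25/4,(K:131/16,X:-3/16):19/2):69/16,(O:421/24,(R:-13/5,U:38/5):275/24):69/16)
total length: 715/8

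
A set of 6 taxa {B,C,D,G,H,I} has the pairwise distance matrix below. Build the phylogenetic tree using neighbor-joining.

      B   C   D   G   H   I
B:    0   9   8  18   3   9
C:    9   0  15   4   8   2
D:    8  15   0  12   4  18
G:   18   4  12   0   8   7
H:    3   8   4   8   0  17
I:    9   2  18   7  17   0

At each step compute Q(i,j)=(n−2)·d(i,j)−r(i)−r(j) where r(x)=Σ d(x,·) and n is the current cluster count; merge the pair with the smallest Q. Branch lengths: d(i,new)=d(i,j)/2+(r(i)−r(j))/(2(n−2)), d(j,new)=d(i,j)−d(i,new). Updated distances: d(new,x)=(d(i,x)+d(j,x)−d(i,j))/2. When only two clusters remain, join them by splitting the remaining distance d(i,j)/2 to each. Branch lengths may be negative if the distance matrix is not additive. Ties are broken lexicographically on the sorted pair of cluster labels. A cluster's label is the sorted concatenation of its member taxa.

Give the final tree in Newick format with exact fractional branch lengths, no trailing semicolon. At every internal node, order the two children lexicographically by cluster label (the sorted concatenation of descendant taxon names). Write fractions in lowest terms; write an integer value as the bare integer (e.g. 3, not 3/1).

step 1: merge (C,I) at d=2, Q=-83; branch lengths C→-7/8, I→23/8; new cluster CI
  updated: d(B,CI)=8, d(CI,D)=31/2, d(CI,G)=9/2, d(CI,H)=23/2
step 2: merge (CI,G) at d=9/2, Q=-137/2; branch lengths CI→7/4, G→11/4; new cluster CGI
  updated: d(B,CGI)=43/4, d(CGI,D)=23/2, d(CGI,H)=15/2
step 3: merge (B,H) at d=3, Q=-121/4; branch lengths B→53/16, H→-5/16; new cluster BH
  updated: d(BH,CGI)=61/8, d(BH,D)=9/2
step 4: merge (BH,CGI) at d=61/8, Q=-189/8; branch lengths BH→5/16, CGI→117/16; new cluster BCGHI
  updated: d(BCGHI,D)=67/16
step 5: merge (BCGHI,D) at d=67/16; branch lengths BCGHI→67/32, D→67/32; new cluster BCDGHI
final tree: (((B:53/16,H:-5/16):5/16,((C:-7/8,I:23/8):7/4,G:11/4):117/16):67/32,D:67/32)
total length: 341/16

(((B:53/16,H:-5/16):5/16,((C:-7/8,I:23/8):7/4,G:11/4):117/16):67/32,D:67/32)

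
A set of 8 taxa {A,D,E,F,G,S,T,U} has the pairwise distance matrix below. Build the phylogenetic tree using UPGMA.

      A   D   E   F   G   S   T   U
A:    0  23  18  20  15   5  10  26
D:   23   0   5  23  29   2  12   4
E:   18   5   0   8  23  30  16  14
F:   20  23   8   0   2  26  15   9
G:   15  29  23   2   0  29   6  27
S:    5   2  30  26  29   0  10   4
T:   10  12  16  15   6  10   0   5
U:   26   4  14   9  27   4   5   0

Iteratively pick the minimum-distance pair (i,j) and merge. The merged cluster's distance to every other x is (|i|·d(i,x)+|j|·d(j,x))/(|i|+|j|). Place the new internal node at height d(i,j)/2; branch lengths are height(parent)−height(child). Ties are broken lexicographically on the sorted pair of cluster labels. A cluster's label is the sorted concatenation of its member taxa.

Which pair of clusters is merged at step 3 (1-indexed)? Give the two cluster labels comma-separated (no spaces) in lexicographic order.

DS,U

step 1: merge (D,S) at d=2; branch lengths D→1, S→1; new cluster DS
  updated: d(A,DS)=14, d(DS,E)=35/2, d(DS,F)=49/2, d(DS,G)=29, d(DS,T)=11, d(DS,U)=4
step 2: merge (F,G) at d=2; branch lengths F→1, G→1; new cluster FG
  updated: d(A,FG)=35/2, d(DS,FG)=107/4, d(E,FG)=31/2, d(FG,T)=21/2, d(FG,U)=18
step 3: merge (DS,U) at d=4; branch lengths DS→1, U→2; new cluster DSU
  updated: d(A,DSU)=18, d(DSU,E)=49/3, d(DSU,FG)=143/6, d(DSU,T)=9
step 4: merge (DSU,T) at d=9; branch lengths DSU→5/2, T→9/2; new cluster DSTU
  updated: d(A,DSTU)=16, d(DSTU,E)=65/4, d(DSTU,FG)=41/2
step 5: merge (E,FG) at d=31/2; branch lengths E→31/4, FG→27/4; new cluster EFG
  updated: d(A,EFG)=53/3, d(DSTU,EFG)=229/12
step 6: merge (A,DSTU) at d=16; branch lengths A→8, DSTU→7/2; new cluster ADSTU
  updated: d(ADSTU,EFG)=94/5
step 7: merge (ADSTU,EFG) at d=94/5; branch lengths ADSTU→7/5, EFG→33/20; new cluster ADEFGSTU
final tree: ((A:8,(((D:1,S:1):1,U:2):5/2,T:9/2):7/2):7/5,(E:31/4,(F:1,G:1):27/4):33/20)
total length: 861/20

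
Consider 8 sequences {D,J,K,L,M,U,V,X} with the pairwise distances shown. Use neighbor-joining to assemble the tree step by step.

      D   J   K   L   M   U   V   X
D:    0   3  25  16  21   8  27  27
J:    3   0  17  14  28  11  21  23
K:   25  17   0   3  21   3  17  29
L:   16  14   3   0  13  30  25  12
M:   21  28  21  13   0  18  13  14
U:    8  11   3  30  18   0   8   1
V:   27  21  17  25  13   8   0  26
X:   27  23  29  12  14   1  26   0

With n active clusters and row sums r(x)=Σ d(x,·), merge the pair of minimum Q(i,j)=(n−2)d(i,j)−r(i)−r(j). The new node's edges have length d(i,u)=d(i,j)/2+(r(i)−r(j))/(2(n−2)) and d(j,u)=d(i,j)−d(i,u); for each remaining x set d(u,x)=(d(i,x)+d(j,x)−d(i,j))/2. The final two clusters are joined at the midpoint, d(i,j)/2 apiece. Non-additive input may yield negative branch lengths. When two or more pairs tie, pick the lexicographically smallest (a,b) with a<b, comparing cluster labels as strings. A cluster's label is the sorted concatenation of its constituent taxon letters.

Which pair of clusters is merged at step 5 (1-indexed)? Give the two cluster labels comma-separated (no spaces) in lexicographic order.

iteration 1: select D,J (d=3, Q=-226); attach at lengths (7/3, 2/3); label the merged cluster DJ
  updated: d(DJ,K)=39/2, d(DJ,L)=27/2, d(DJ,M)=23, d(DJ,U)=8, d(DJ,V)=45/2, d(DJ,X)=47/2
iteration 2: select K,L (d=3, Q=-174); attach at lengths (11/10, 19/10); label the merged cluster KL
  updated: d(DJ,KL)=15, d(KL,M)=31/2, d(KL,U)=15, d(KL,V)=39/2, d(KL,X)=19
iteration 3: select U,X (d=1, Q=-259/2); attach at lengths (-59/16, 75/16); label the merged cluster UX
  updated: d(DJ,UX)=61/4, d(KL,UX)=33/2, d(M,UX)=31/2, d(UX,V)=33/2
iteration 4: select M,V (d=13, Q=-199/2); attach at lengths (23/4, 29/4); label the merged cluster MV
  updated: d(DJ,MV)=65/4, d(KL,MV)=11, d(MV,UX)=19/2
iteration 5: select DJ,KL (d=15, Q=-59); attach at lengths (17/2, 13/2); label the merged cluster DJKL
  updated: d(DJKL,MV)=49/8, d(DJKL,UX)=67/8
iteration 6: select DJKL,MV (d=49/8, Q=-24); attach at lengths (5/2, 29/8); label the merged cluster DJKLMV
  updated: d(DJKLMV,UX)=47/8
iteration 7: select DJKLMV,UX (d=47/8); attach at lengths (47/16, 47/16); label the merged cluster DJKLMUVX
final tree: ((((D:7/3,J:2/3):17/2,(K:11/10,L:19/10):13/2):5/2,(M:23/4,V:29/4):29/8):47/16,(U:-59/16,X:75/16):47/16)
total length: 47

DJ,KL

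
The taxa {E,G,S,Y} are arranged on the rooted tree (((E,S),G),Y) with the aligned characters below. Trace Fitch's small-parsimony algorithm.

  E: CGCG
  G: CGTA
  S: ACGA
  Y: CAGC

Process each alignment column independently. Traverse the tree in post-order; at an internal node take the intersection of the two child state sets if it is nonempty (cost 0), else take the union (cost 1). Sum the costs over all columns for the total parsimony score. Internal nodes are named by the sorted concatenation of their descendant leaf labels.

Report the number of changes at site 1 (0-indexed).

[col 0] ES: children E:{C}, S:{A} ∪→ {A,C}; cost 1
[col 0] EGS: children ES:{A,C}, G:{C} ∩→ {C}; cost 0
[col 0] EGSY: children EGS:{C}, Y:{C} ∩→ {C}; cost 0
[col 1] ES: children E:{G}, S:{C} ∪→ {C,G}; cost 1
[col 1] EGS: children ES:{C,G}, G:{G} ∩→ {G}; cost 0
[col 1] EGSY: children EGS:{G}, Y:{A} ∪→ {A,G}; cost 1
[col 2] ES: children E:{C}, S:{G} ∪→ {C,G}; cost 1
[col 2] EGS: children ES:{C,G}, G:{T} ∪→ {C,G,T}; cost 1
[col 2] EGSY: children EGS:{C,G,T}, Y:{G} ∩→ {G}; cost 0
[col 3] ES: children E:{G}, S:{A} ∪→ {A,G}; cost 1
[col 3] EGS: children ES:{A,G}, G:{A} ∩→ {A}; cost 0
[col 3] EGSY: children EGS:{A}, Y:{C} ∪→ {A,C}; cost 1
per-site changes: [1, 2, 2, 2]; total = 7

2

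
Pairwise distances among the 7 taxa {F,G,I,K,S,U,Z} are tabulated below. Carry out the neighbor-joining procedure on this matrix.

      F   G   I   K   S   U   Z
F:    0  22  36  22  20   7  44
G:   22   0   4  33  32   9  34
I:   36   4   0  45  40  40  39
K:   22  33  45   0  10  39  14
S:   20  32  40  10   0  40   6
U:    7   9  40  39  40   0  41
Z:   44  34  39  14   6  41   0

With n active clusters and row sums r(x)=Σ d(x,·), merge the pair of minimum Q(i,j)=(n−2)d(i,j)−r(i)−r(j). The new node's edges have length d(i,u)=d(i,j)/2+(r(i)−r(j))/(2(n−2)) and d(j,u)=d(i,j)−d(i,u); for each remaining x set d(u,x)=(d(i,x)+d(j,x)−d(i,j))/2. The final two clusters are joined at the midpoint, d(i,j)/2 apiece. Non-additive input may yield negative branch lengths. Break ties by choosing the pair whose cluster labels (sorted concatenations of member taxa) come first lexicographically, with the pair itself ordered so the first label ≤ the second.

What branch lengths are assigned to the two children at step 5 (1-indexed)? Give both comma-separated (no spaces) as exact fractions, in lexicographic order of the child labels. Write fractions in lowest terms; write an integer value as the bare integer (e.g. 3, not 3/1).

1. join G+I (d=4, Q=-318) ⇒ GI; edges |G|=-5, |I|=9
  updated: d(F,GI)=27, d(GI,K)=37, d(GI,S)=34, d(GI,U)=45/2, d(GI,Z)=69/2
2. join F+U (d=7, Q=-483/2) ⇒ FU; edges |F|=-3/16, |U|=115/16
  updated: d(FU,GI)=85/4, d(FU,K)=27, d(FU,S)=53/2, d(FU,Z)=39
3. join FU+GI (d=85/4, Q=-707/4) ⇒ FGIU; edges |FU|=203/24, |GI|=307/24
  updated: d(FGIU,K)=171/8, d(FGIU,S)=157/8, d(FGIU,Z)=209/8
4. join FGIU+K (d=171/8, Q=-279/4) ⇒ FGIKU; edges |FGIU|=129/8, |K|=21/4
  updated: d(FGIKU,S)=33/8, d(FGIKU,Z)=75/8
5. join FGIKU+S (d=33/8, Q=-39/2) ⇒ FGIKSU; edges |FGIKU|=15/4, |S|=3/8
  updated: d(FGIKSU,Z)=45/8
6. join FGIKSU+Z (d=45/8) ⇒ FGIKSUZ; edges |FGIKSU|=45/16, |Z|=45/16
final tree: (((((F:-3/16,U:115/16):203/24,(G:-5,I:9):307/24):129/8,K:21/4):15/4,S:3/8):45/16,Z:45/16)
total length: 507/8

15/4,3/8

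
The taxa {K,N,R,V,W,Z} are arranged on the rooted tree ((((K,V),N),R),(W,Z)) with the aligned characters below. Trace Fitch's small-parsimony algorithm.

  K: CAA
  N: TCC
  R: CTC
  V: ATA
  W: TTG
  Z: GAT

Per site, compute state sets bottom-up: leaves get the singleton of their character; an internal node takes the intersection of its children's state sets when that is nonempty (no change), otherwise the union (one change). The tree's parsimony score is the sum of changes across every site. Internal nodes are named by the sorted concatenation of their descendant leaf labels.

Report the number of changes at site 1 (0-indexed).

KV@0: {C} ∪ {A} = {A,C} (union, +1)
KNV@0: {A,C} ∪ {T} = {A,C,T} (union, +1)
KNRV@0: {A,C,T} ∩ {C} = {C} (intersection, +0)
WZ@0: {T} ∪ {G} = {G,T} (union, +1)
KNRVWZ@0: {C} ∪ {G,T} = {C,G,T} (union, +1)
KV@1: {A} ∪ {T} = {A,T} (union, +1)
KNV@1: {A,T} ∪ {C} = {A,C,T} (union, +1)
KNRV@1: {A,C,T} ∩ {T} = {T} (intersection, +0)
WZ@1: {T} ∪ {A} = {A,T} (union, +1)
KNRVWZ@1: {T} ∩ {A,T} = {T} (intersection, +0)
KV@2: {A} ∩ {A} = {A} (intersection, +0)
KNV@2: {A} ∪ {C} = {A,C} (union, +1)
KNRV@2: {A,C} ∩ {C} = {C} (intersection, +0)
WZ@2: {G} ∪ {T} = {G,T} (union, +1)
KNRVWZ@2: {C} ∪ {G,T} = {C,G,T} (union, +1)
per-site changes: [4, 3, 3]; total = 10

3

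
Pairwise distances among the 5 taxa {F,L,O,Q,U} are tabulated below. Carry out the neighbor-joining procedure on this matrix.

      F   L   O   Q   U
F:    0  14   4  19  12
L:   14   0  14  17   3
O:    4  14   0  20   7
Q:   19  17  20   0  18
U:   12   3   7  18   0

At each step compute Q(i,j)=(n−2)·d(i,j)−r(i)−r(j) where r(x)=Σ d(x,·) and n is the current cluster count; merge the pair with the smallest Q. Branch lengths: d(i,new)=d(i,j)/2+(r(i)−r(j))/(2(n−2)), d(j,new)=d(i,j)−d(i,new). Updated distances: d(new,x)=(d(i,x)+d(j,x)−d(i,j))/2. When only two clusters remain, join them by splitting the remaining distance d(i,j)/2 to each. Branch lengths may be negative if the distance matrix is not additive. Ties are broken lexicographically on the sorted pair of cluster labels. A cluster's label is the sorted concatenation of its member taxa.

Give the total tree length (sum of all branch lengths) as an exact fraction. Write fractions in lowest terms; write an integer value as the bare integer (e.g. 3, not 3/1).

223/8

iteration 1: select F,O (d=4, Q=-82); attach at lengths (8/3, 4/3); label the merged cluster FO
  updated: d(FO,L)=12, d(FO,Q)=35/2, d(FO,U)=15/2
iteration 2: select FO,Q (d=35/2, Q=-109/2); attach at lengths (39/8, 101/8); label the merged cluster FOQ
  updated: d(FOQ,L)=23/4, d(FOQ,U)=4
iteration 3: select FOQ,L (d=23/4, Q=-51/4); attach at lengths (27/8, 19/8); label the merged cluster FLOQ
  updated: d(FLOQ,U)=5/8
iteration 4: select FLOQ,U (d=5/8); attach at lengths (5/16, 5/16); label the merged cluster FLOQU
final tree: ((((F:8/3,O:4/3):39/8,Q:101/8):27/8,L:19/8):5/16,U:5/16)
total length: 223/8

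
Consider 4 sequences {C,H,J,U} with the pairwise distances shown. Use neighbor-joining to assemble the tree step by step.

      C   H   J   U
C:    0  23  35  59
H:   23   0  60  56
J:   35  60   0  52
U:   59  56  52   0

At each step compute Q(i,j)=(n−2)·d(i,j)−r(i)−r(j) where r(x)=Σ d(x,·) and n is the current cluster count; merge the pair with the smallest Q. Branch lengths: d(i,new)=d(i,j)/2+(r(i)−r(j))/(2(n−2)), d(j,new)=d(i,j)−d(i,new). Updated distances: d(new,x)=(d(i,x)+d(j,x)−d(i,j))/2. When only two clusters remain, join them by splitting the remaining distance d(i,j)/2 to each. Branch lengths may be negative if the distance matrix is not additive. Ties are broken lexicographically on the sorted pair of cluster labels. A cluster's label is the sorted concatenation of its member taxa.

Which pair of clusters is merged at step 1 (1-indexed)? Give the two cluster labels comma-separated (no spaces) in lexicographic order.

1. join C+H (d=23, Q=-210) ⇒ CH; edges |C|=6, |H|=17
  updated: d(CH,J)=36, d(CH,U)=46
2. join CH+J (d=36, Q=-134) ⇒ CHJ; edges |CH|=15, |J|=21
  updated: d(CHJ,U)=31
3. join CHJ+U (d=31) ⇒ CHJU; edges |CHJ|=31/2, |U|=31/2
final tree: (((C:6,H:17):15,J:21):31/2,U:31/2)
total length: 90

C,H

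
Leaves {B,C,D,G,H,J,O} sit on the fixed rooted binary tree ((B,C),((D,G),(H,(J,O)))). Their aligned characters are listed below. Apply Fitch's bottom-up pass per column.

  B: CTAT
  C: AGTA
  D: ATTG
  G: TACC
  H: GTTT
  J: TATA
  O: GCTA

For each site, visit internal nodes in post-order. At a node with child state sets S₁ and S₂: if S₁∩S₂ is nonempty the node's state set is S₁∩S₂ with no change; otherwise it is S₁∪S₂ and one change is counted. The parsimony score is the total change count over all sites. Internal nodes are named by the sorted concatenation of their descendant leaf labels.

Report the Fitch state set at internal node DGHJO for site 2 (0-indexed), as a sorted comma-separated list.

T

[col 0] BC: children B:{C}, C:{A} ∪→ {A,C}; cost 1
[col 0] DG: children D:{A}, G:{T} ∪→ {A,T}; cost 1
[col 0] JO: children J:{T}, O:{G} ∪→ {G,T}; cost 1
[col 0] HJO: children H:{G}, JO:{G,T} ∩→ {G}; cost 0
[col 0] DGHJO: children DG:{A,T}, HJO:{G} ∪→ {A,G,T}; cost 1
[col 0] BCDGHJO: children BC:{A,C}, DGHJO:{A,G,T} ∩→ {A}; cost 0
[col 1] BC: children B:{T}, C:{G} ∪→ {G,T}; cost 1
[col 1] DG: children D:{T}, G:{A} ∪→ {A,T}; cost 1
[col 1] JO: children J:{A}, O:{C} ∪→ {A,C}; cost 1
[col 1] HJO: children H:{T}, JO:{A,C} ∪→ {A,C,T}; cost 1
[col 1] DGHJO: children DG:{A,T}, HJO:{A,C,T} ∩→ {A,T}; cost 0
[col 1] BCDGHJO: children BC:{G,T}, DGHJO:{A,T} ∩→ {T}; cost 0
[col 2] BC: children B:{A}, C:{T} ∪→ {A,T}; cost 1
[col 2] DG: children D:{T}, G:{C} ∪→ {C,T}; cost 1
[col 2] JO: children J:{T}, O:{T} ∩→ {T}; cost 0
[col 2] HJO: children H:{T}, JO:{T} ∩→ {T}; cost 0
[col 2] DGHJO: children DG:{C,T}, HJO:{T} ∩→ {T}; cost 0
[col 2] BCDGHJO: children BC:{A,T}, DGHJO:{T} ∩→ {T}; cost 0
[col 3] BC: children B:{T}, C:{A} ∪→ {A,T}; cost 1
[col 3] DG: children D:{G}, G:{C} ∪→ {C,G}; cost 1
[col 3] JO: children J:{A}, O:{A} ∩→ {A}; cost 0
[col 3] HJO: children H:{T}, JO:{A} ∪→ {A,T}; cost 1
[col 3] DGHJO: children DG:{C,G}, HJO:{A,T} ∪→ {A,C,G,T}; cost 1
[col 3] BCDGHJO: children BC:{A,T}, DGHJO:{A,C,G,T} ∩→ {A,T}; cost 0
per-site changes: [4, 4, 2, 4]; total = 14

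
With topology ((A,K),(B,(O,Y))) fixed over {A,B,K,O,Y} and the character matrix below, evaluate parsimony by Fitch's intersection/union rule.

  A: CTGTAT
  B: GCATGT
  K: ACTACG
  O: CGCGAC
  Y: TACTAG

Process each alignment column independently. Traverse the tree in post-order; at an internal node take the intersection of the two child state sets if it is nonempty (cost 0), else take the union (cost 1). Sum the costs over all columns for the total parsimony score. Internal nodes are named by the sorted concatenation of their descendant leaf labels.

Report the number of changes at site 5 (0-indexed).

3

site 0, node AK: A={C} ∪ K={A} → {A,C} (+1)
site 0, node OY: O={C} ∪ Y={T} → {C,T} (+1)
site 0, node BOY: B={G} ∪ OY={C,T} → {C,G,T} (+1)
site 0, node ABKOY: AK={A,C} ∩ BOY={C,G,T} → {C} (+0)
site 1, node AK: A={T} ∪ K={C} → {C,T} (+1)
site 1, node OY: O={G} ∪ Y={A} → {A,G} (+1)
site 1, node BOY: B={C} ∪ OY={A,G} → {A,C,G} (+1)
site 1, node ABKOY: AK={C,T} ∩ BOY={A,C,G} → {C} (+0)
site 2, node AK: A={G} ∪ K={T} → {G,T} (+1)
site 2, node OY: O={C} ∩ Y={C} → {C} (+0)
site 2, node BOY: B={A} ∪ OY={C} → {A,C} (+1)
site 2, node ABKOY: AK={G,T} ∪ BOY={A,C} → {A,C,G,T} (+1)
site 3, node AK: A={T} ∪ K={A} → {A,T} (+1)
site 3, node OY: O={G} ∪ Y={T} → {G,T} (+1)
site 3, node BOY: B={T} ∩ OY={G,T} → {T} (+0)
site 3, node ABKOY: AK={A,T} ∩ BOY={T} → {T} (+0)
site 4, node AK: A={A} ∪ K={C} → {A,C} (+1)
site 4, node OY: O={A} ∩ Y={A} → {A} (+0)
site 4, node BOY: B={G} ∪ OY={A} → {A,G} (+1)
site 4, node ABKOY: AK={A,C} ∩ BOY={A,G} → {A} (+0)
site 5, node AK: A={T} ∪ K={G} → {G,T} (+1)
site 5, node OY: O={C} ∪ Y={G} → {C,G} (+1)
site 5, node BOY: B={T} ∪ OY={C,G} → {C,G,T} (+1)
site 5, node ABKOY: AK={G,T} ∩ BOY={C,G,T} → {G,T} (+0)
per-site changes: [3, 3, 3, 2, 2, 3]; total = 16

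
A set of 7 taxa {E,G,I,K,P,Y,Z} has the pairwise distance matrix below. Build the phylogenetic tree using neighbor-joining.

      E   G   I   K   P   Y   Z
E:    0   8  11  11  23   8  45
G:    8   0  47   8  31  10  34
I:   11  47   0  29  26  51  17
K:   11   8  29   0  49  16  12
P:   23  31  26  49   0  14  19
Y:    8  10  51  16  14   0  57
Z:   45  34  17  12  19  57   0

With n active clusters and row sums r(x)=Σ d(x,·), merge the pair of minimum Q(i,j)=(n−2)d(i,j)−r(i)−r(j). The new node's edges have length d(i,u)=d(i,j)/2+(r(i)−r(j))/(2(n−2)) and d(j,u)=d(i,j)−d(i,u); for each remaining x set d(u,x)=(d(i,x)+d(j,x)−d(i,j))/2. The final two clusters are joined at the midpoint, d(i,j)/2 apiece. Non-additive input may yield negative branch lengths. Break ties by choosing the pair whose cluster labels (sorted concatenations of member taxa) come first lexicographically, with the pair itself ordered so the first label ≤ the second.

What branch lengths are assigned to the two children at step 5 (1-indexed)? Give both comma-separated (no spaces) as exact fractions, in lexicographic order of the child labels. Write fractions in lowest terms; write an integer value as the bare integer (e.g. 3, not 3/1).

39/16,51/16

1. join I+Z (d=17, Q=-280) ⇒ IZ; edges |I|=41/5, |Z|=44/5
  updated: d(E,IZ)=39/2, d(G,IZ)=32, d(IZ,K)=12, d(IZ,P)=14, d(IZ,Y)=91/2
2. join IZ+P (d=14, Q=-198) ⇒ IPZ; edges |IZ|=6, |P|=8
  updated: d(E,IPZ)=57/4, d(G,IPZ)=49/2, d(IPZ,K)=47/2, d(IPZ,Y)=91/4
3. join G+K (d=8, Q=-85) ⇒ GK; edges |G|=8/3, |K|=16/3
  updated: d(E,GK)=11/2, d(GK,IPZ)=20, d(GK,Y)=9
4. join E+IPZ (d=57/4, Q=-225/4) ⇒ EIPZ; edges |E|=-3/16, |IPZ|=231/16
  updated: d(EIPZ,GK)=45/8, d(EIPZ,Y)=33/4
5. join EIPZ+GK (d=45/8, Q=-183/8) ⇒ EGIKPZ; edges |EIPZ|=39/16, |GK|=51/16
  updated: d(EGIKPZ,Y)=93/16
6. join EGIKPZ+Y (d=93/16) ⇒ EGIKPYZ; edges |EGIKPZ|=93/32, |Y|=93/32
final tree: (((E:-3/16,((I:41/5,Z:44/5):6,P:8):231/16):39/16,(G:8/3,K:16/3):51/16):93/32,Y:93/32)
total length: 1035/16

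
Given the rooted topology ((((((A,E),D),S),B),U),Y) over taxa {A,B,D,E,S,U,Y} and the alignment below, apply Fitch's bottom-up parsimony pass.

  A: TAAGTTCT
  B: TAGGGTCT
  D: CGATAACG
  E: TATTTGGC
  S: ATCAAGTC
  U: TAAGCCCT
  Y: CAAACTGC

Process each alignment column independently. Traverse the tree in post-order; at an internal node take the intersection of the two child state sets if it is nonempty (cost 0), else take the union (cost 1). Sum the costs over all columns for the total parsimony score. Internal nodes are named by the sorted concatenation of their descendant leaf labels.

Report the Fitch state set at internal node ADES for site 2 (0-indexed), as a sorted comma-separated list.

[col 0] AE: children A:{T}, E:{T} ∩→ {T}; cost 0
[col 0] ADE: children AE:{T}, D:{C} ∪→ {C,T}; cost 1
[col 0] ADES: children ADE:{C,T}, S:{A} ∪→ {A,C,T}; cost 1
[col 0] ABDES: children ADES:{A,C,T}, B:{T} ∩→ {T}; cost 0
[col 0] ABDESU: children ABDES:{T}, U:{T} ∩→ {T}; cost 0
[col 0] ABDESUY: children ABDESU:{T}, Y:{C} ∪→ {C,T}; cost 1
[col 1] AE: children A:{A}, E:{A} ∩→ {A}; cost 0
[col 1] ADE: children AE:{A}, D:{G} ∪→ {A,G}; cost 1
[col 1] ADES: children ADE:{A,G}, S:{T} ∪→ {A,G,T}; cost 1
[col 1] ABDES: children ADES:{A,G,T}, B:{A} ∩→ {A}; cost 0
[col 1] ABDESU: children ABDES:{A}, U:{A} ∩→ {A}; cost 0
[col 1] ABDESUY: children ABDESU:{A}, Y:{A} ∩→ {A}; cost 0
[col 2] AE: children A:{A}, E:{T} ∪→ {A,T}; cost 1
[col 2] ADE: children AE:{A,T}, D:{A} ∩→ {A}; cost 0
[col 2] ADES: children ADE:{A}, S:{C} ∪→ {A,C}; cost 1
[col 2] ABDES: children ADES:{A,C}, B:{G} ∪→ {A,C,G}; cost 1
[col 2] ABDESU: children ABDES:{A,C,G}, U:{A} ∩→ {A}; cost 0
[col 2] ABDESUY: children ABDESU:{A}, Y:{A} ∩→ {A}; cost 0
[col 3] AE: children A:{G}, E:{T} ∪→ {G,T}; cost 1
[col 3] ADE: children AE:{G,T}, D:{T} ∩→ {T}; cost 0
[col 3] ADES: children ADE:{T}, S:{A} ∪→ {A,T}; cost 1
[col 3] ABDES: children ADES:{A,T}, B:{G} ∪→ {A,G,T}; cost 1
[col 3] ABDESU: children ABDES:{A,G,T}, U:{G} ∩→ {G}; cost 0
[col 3] ABDESUY: children ABDESU:{G}, Y:{A} ∪→ {A,G}; cost 1
[col 4] AE: children A:{T}, E:{T} ∩→ {T}; cost 0
[col 4] ADE: children AE:{T}, D:{A} ∪→ {A,T}; cost 1
[col 4] ADES: children ADE:{A,T}, S:{A} ∩→ {A}; cost 0
[col 4] ABDES: children ADES:{A}, B:{G} ∪→ {A,G}; cost 1
[col 4] ABDESU: children ABDES:{A,G}, U:{C} ∪→ {A,C,G}; cost 1
[col 4] ABDESUY: children ABDESU:{A,C,G}, Y:{C} ∩→ {C}; cost 0
[col 5] AE: children A:{T}, E:{G} ∪→ {G,T}; cost 1
[col 5] ADE: children AE:{G,T}, D:{A} ∪→ {A,G,T}; cost 1
[col 5] ADES: children ADE:{A,G,T}, S:{G} ∩→ {G}; cost 0
[col 5] ABDES: children ADES:{G}, B:{T} ∪→ {G,T}; cost 1
[col 5] ABDESU: children ABDES:{G,T}, U:{C} ∪→ {C,G,T}; cost 1
[col 5] ABDESUY: children ABDESU:{C,G,T}, Y:{T} ∩→ {T}; cost 0
[col 6] AE: children A:{C}, E:{G} ∪→ {C,G}; cost 1
[col 6] ADE: children AE:{C,G}, D:{C} ∩→ {C}; cost 0
[col 6] ADES: children ADE:{C}, S:{T} ∪→ {C,T}; cost 1
[col 6] ABDES: children ADES:{C,T}, B:{C} ∩→ {C}; cost 0
[col 6] ABDESU: children ABDES:{C}, U:{C} ∩→ {C}; cost 0
[col 6] ABDESUY: children ABDESU:{C}, Y:{G} ∪→ {C,G}; cost 1
[col 7] AE: children A:{T}, E:{C} ∪→ {C,T}; cost 1
[col 7] ADE: children AE:{C,T}, D:{G} ∪→ {C,G,T}; cost 1
[col 7] ADES: children ADE:{C,G,T}, S:{C} ∩→ {C}; cost 0
[col 7] ABDES: children ADES:{C}, B:{T} ∪→ {C,T}; cost 1
[col 7] ABDESU: children ABDES:{C,T}, U:{T} ∩→ {T}; cost 0
[col 7] ABDESUY: children ABDESU:{T}, Y:{C} ∪→ {C,T}; cost 1
per-site changes: [3, 2, 3, 4, 3, 4, 3, 4]; total = 26

A,C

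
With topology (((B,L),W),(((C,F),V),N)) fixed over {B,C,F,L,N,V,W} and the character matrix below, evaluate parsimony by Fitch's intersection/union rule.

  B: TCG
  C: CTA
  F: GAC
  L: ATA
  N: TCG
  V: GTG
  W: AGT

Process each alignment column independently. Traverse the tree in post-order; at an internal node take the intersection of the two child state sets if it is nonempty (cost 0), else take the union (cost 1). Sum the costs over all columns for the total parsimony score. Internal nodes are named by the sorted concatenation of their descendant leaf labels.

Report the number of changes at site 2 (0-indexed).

4

BL@0: {T} ∪ {A} = {A,T} (union, +1)
BLW@0: {A,T} ∩ {A} = {A} (intersection, +0)
CF@0: {C} ∪ {G} = {C,G} (union, +1)
CFV@0: {C,G} ∩ {G} = {G} (intersection, +0)
CFNV@0: {G} ∪ {T} = {G,T} (union, +1)
BCFLNVW@0: {A} ∪ {G,T} = {A,G,T} (union, +1)
BL@1: {C} ∪ {T} = {C,T} (union, +1)
BLW@1: {C,T} ∪ {G} = {C,G,T} (union, +1)
CF@1: {T} ∪ {A} = {A,T} (union, +1)
CFV@1: {A,T} ∩ {T} = {T} (intersection, +0)
CFNV@1: {T} ∪ {C} = {C,T} (union, +1)
BCFLNVW@1: {C,G,T} ∩ {C,T} = {C,T} (intersection, +0)
BL@2: {G} ∪ {A} = {A,G} (union, +1)
BLW@2: {A,G} ∪ {T} = {A,G,T} (union, +1)
CF@2: {A} ∪ {C} = {A,C} (union, +1)
CFV@2: {A,C} ∪ {G} = {A,C,G} (union, +1)
CFNV@2: {A,C,G} ∩ {G} = {G} (intersection, +0)
BCFLNVW@2: {A,G,T} ∩ {G} = {G} (intersection, +0)
per-site changes: [4, 4, 4]; total = 12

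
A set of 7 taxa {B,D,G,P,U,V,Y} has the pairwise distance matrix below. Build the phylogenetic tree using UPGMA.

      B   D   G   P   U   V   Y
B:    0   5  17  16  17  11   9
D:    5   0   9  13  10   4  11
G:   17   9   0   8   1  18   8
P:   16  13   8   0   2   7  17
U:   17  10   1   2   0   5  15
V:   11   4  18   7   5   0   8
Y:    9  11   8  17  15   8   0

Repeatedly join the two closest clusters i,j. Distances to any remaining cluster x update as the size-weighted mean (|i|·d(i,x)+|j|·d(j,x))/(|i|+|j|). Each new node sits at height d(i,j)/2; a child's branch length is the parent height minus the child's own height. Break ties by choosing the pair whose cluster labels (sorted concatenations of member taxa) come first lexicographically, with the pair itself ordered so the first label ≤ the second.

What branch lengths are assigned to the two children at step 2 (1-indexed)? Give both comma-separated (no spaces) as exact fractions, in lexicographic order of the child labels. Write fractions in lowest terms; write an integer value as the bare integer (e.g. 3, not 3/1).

1. join G+U (d=1) ⇒ GU; edges |G|=1/2, |U|=1/2
  updated: d(B,GU)=17, d(D,GU)=19/2, d(GU,P)=5, d(GU,V)=23/2, d(GU,Y)=23/2
2. join D+V (d=4) ⇒ DV; edges |D|=2, |V|=2
  updated: d(B,DV)=8, d(DV,GU)=21/2, d(DV,P)=10, d(DV,Y)=19/2
3. join GU+P (d=5) ⇒ GPU; edges |GU|=2, |P|=5/2
  updated: d(B,GPU)=50/3, d(DV,GPU)=31/3, d(GPU,Y)=40/3
4. join B+DV (d=8) ⇒ BDV; edges |B|=4, |DV|=2
  updated: d(BDV,GPU)=112/9, d(BDV,Y)=28/3
5. join BDV+Y (d=28/3) ⇒ BDVY; edges |BDV|=2/3, |Y|=14/3
  updated: d(BDVY,GPU)=38/3
6. join BDVY+GPU (d=38/3) ⇒ BDGPUVY; edges |BDVY|=5/3, |GPU|=23/6
final tree: (((B:4,(D:2,V:2):2):2/3,Y:14/3):5/3,((G:1/2,U:1/2):2,P:5/2):23/6)
total length: 79/3

2,2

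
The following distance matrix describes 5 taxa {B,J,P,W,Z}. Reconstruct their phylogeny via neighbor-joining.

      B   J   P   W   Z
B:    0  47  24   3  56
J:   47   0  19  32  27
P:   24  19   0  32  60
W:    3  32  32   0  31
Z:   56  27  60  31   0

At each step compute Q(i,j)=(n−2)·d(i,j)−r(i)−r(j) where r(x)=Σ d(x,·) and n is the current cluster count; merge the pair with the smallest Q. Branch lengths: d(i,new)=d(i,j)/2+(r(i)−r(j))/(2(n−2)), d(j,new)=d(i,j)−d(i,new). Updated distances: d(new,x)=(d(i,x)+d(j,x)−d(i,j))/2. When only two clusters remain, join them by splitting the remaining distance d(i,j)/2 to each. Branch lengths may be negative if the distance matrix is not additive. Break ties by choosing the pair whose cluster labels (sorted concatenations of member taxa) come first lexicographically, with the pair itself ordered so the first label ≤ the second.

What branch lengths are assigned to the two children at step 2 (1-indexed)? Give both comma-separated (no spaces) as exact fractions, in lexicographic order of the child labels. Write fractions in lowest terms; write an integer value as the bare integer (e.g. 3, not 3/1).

27/2,13

1. join B+W (d=3, Q=-219) ⇒ BW; edges |B|=41/6, |W|=-23/6
  updated: d(BW,J)=38, d(BW,P)=53/2, d(BW,Z)=42
2. join BW+P (d=53/2, Q=-159) ⇒ BPW; edges |BW|=27/2, |P|=13
  updated: d(BPW,J)=61/4, d(BPW,Z)=151/4
3. join BPW+J (d=61/4, Q=-80) ⇒ BJPW; edges |BPW|=13, |J|=9/4
  updated: d(BJPW,Z)=99/4
4. join BJPW+Z (d=99/4) ⇒ BJPWZ; edges |BJPW|=99/8, |Z|=99/8
final tree: ((((B:41/6,W:-23/6):27/2,P:13):13,J:9/4):99/8,Z:99/8)
total length: 139/2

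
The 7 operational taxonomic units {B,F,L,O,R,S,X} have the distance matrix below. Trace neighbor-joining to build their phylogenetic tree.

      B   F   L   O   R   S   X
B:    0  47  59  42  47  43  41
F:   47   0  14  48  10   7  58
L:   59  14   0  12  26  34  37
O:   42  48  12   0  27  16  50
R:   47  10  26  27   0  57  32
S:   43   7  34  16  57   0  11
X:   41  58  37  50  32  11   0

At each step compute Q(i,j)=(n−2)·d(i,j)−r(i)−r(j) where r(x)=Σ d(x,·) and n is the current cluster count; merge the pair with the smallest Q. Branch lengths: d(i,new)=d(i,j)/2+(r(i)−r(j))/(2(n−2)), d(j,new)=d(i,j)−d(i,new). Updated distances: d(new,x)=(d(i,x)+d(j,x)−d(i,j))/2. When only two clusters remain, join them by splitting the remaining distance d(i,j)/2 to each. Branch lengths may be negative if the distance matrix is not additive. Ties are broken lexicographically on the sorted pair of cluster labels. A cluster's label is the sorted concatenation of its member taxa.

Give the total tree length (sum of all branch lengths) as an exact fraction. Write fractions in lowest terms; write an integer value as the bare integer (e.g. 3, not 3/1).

1511/16

1. join S+X (d=11, Q=-342) ⇒ SX; edges |S|=-3/5, |X|=58/5
  updated: d(B,SX)=73/2, d(F,SX)=27, d(L,SX)=30, d(O,SX)=55/2, d(R,SX)=39
2. join F+R (d=10, Q=-255) ⇒ FR; edges |F|=37/8, |R|=43/8
  updated: d(B,FR)=42, d(FR,L)=15, d(FR,O)=65/2, d(FR,SX)=28
3. join L+O (d=12, Q=-194) ⇒ LO; edges |L|=19/3, |O|=17/3
  updated: d(B,LO)=89/2, d(FR,LO)=71/4, d(LO,SX)=91/4
4. join B+SX (d=73/2, Q=-549/4) ⇒ BSX; edges |B|=435/16, |SX|=149/16
  updated: d(BSX,FR)=67/4, d(BSX,LO)=123/8
5. join BSX+FR (d=67/4, Q=-399/8) ⇒ BFRSX; edges |BSX|=115/16, |FR|=153/16
  updated: d(BFRSX,LO)=131/16
6. join BFRSX+LO (d=131/16) ⇒ BFLORSX; edges |BFRSX|=131/32, |LO|=131/32
final tree: (((B:435/16,(S:-3/5,X:58/5):149/16):115/16,(F:37/8,R:43/8):153/16):131/32,(L:19/3,O:17/3):131/32)
total length: 1511/16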